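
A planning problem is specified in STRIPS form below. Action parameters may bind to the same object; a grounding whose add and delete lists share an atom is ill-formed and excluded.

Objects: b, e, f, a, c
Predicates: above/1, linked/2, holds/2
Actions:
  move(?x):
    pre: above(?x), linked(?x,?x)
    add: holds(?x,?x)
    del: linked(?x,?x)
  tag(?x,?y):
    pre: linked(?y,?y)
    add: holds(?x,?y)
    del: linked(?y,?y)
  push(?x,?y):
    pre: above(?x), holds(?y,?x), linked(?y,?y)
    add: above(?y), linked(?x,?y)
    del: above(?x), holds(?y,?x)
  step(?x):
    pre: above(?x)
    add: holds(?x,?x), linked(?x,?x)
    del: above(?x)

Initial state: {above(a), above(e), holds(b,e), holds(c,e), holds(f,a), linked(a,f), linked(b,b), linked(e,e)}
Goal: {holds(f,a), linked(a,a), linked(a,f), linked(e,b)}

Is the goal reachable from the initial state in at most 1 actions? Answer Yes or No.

1. push(e,b)  →  {above(a), above(b), holds(c,e), holds(f,a), linked(a,f), linked(b,b), linked(e,b), linked(e,e)}
2. step(a)  →  {above(b), holds(a,a), holds(c,e), holds(f,a), linked(a,a), linked(a,f), linked(b,b), linked(e,b), linked(e,e)}
optimal plan length = 2; 2 > 1

No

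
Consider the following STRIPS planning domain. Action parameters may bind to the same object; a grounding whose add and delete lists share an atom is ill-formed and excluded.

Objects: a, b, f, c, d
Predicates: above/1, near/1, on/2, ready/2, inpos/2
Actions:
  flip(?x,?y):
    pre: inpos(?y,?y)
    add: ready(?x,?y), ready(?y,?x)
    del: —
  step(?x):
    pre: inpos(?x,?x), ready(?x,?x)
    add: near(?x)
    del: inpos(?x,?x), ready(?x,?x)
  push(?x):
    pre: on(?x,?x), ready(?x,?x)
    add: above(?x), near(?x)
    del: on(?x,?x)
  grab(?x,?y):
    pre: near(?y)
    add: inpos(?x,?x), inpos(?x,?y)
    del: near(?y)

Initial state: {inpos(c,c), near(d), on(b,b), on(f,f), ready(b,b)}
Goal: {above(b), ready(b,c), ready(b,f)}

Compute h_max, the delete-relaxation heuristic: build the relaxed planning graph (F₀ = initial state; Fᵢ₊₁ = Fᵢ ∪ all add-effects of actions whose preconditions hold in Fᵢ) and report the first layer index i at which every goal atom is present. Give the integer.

2

F0 = init (5 atoms)
F1 = F0 ∪ {above(b), inpos(a,a), inpos(a,d), inpos(b,b), inpos(b,d), inpos(c,d), inpos(d,d), inpos(f,d), inpos(f,f), near(b), ready(a,c), ready(b,c), ready(c,a), ready(c,b), ready(c,c), ready(c,d), ready(c,f), ready(d,c), ready(f,c)}  (24 atoms)
F2 = F1 ∪ {inpos(a,b), inpos(c,b), inpos(d,b), inpos(f,b), near(c), ready(a,a), ready(a,b), ready(a,d), ready(a,f), ready(b,a), ready(b,d), ready(b,f), ready(d,a), ready(d,b), ready(d,d), ready(d,f), ready(f,a), ready(f,b), ready(f,d), ready(f,f)}  (44 atoms)
goal ⊆ F2  ⇒  h_max = 2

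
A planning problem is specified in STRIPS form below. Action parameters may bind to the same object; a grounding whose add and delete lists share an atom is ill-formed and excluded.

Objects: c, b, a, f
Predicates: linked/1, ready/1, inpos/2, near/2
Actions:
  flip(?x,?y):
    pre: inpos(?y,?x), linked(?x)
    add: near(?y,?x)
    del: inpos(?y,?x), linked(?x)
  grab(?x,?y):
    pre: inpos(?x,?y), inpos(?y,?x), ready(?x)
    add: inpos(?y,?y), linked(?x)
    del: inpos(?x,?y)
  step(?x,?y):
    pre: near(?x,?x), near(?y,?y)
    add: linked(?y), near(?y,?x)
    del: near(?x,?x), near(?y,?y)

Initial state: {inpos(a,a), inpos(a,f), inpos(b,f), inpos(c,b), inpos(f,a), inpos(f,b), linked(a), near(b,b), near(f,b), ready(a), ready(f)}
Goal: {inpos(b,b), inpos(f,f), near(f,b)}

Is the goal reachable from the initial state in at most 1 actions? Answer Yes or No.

No

1. grab(a,f)  →  {inpos(a,a), inpos(b,f), inpos(c,b), inpos(f,a), inpos(f,b), inpos(f,f), linked(a), near(b,b), near(f,b), ready(a), ready(f)}
2. grab(f,b)  →  {inpos(a,a), inpos(b,b), inpos(b,f), inpos(c,b), inpos(f,a), inpos(f,f), linked(a), linked(f), near(b,b), near(f,b), ready(a), ready(f)}
optimal plan length = 2; 2 > 1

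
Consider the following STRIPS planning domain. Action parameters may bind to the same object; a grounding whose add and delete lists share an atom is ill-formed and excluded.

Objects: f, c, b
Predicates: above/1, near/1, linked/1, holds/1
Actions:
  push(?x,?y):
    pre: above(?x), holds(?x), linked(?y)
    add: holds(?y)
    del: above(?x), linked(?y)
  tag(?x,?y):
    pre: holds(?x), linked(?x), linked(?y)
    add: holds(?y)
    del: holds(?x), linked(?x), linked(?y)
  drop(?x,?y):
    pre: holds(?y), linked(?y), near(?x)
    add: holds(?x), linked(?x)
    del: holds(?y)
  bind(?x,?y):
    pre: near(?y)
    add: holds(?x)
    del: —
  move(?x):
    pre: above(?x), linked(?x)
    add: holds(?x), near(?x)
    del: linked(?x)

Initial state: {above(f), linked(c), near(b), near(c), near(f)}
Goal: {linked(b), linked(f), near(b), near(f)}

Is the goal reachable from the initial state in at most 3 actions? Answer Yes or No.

Yes

1. bind(c,f)  →  {above(f), holds(c), linked(c), near(b), near(c), near(f)}
2. drop(f,c)  →  {above(f), holds(f), linked(c), linked(f), near(b), near(c), near(f)}
3. drop(b,f)  →  {above(f), holds(b), linked(b), linked(c), linked(f), near(b), near(c), near(f)}
optimal plan length = 3; 3 ≤ 3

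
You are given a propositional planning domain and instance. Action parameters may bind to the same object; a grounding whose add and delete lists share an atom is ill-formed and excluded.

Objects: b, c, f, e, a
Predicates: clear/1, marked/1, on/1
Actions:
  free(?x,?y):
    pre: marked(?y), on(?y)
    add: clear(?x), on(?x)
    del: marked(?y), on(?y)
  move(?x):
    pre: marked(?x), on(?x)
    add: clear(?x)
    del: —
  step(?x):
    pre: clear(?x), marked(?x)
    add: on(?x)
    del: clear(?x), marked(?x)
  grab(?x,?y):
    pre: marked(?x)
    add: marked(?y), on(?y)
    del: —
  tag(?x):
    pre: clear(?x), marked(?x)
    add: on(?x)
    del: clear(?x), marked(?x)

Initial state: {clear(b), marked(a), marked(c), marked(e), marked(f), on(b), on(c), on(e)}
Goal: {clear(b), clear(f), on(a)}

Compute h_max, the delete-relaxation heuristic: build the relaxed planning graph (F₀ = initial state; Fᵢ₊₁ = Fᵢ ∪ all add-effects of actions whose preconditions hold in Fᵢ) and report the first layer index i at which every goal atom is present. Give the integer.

1

F0 = init (8 atoms)
F1 = F0 ∪ {clear(a), clear(c), clear(e), clear(f), marked(b), on(a), on(f)}  (15 atoms)
goal ⊆ F1  ⇒  h_max = 1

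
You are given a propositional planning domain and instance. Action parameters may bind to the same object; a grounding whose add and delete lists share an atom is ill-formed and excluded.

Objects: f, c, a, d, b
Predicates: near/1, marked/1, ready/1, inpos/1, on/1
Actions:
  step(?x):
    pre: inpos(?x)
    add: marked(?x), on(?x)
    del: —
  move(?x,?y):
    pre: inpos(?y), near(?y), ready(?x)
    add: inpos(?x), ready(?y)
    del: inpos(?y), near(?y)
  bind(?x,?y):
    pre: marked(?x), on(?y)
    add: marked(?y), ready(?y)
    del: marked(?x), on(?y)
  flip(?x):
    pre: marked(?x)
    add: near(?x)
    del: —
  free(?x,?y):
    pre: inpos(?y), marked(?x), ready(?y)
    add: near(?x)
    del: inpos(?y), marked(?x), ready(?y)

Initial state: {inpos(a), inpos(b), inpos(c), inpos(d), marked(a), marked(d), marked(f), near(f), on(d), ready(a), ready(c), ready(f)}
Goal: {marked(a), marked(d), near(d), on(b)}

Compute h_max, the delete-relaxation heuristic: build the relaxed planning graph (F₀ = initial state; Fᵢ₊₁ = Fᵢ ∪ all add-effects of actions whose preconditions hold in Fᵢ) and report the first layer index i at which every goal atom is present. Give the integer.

1

F0 = init (12 atoms)
F1 = F0 ∪ {marked(b), marked(c), near(a), near(d), on(a), on(b), on(c), ready(d)}  (20 atoms)
goal ⊆ F1  ⇒  h_max = 1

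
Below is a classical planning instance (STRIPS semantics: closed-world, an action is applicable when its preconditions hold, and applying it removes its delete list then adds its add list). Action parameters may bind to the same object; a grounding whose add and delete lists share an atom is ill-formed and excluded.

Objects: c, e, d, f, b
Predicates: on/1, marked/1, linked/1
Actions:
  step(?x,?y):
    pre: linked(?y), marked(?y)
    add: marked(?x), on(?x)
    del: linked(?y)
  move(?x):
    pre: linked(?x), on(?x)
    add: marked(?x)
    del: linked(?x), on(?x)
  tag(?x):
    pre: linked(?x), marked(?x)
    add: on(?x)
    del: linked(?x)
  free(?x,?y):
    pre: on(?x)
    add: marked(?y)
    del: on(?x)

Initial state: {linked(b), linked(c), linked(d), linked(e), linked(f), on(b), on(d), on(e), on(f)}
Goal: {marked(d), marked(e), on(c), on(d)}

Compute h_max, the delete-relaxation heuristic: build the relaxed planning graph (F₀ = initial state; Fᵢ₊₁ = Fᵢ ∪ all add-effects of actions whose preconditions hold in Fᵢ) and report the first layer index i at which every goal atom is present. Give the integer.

2

F0 = init (9 atoms)
F1 = F0 ∪ {marked(b), marked(c), marked(d), marked(e), marked(f)}  (14 atoms)
F2 = F1 ∪ {on(c)}  (15 atoms)
goal ⊆ F2  ⇒  h_max = 2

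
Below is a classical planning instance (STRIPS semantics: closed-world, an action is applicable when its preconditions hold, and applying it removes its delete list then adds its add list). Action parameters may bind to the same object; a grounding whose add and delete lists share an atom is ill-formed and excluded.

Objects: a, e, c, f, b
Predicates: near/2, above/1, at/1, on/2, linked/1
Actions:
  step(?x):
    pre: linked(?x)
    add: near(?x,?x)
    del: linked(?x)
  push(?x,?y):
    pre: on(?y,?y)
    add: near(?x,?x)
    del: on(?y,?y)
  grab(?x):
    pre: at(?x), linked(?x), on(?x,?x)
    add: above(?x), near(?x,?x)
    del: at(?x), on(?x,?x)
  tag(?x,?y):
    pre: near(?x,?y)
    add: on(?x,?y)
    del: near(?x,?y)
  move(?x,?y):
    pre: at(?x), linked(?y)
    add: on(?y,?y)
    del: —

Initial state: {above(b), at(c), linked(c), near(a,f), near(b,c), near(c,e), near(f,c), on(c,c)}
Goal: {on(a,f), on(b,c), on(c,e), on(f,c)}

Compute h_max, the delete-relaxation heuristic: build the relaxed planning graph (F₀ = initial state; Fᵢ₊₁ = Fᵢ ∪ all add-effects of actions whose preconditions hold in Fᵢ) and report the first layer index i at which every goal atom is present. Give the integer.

1

F0 = init (8 atoms)
F1 = F0 ∪ {above(c), near(a,a), near(b,b), near(c,c), near(e,e), near(f,f), on(a,f), on(b,c), on(c,e), on(f,c)}  (18 atoms)
goal ⊆ F1  ⇒  h_max = 1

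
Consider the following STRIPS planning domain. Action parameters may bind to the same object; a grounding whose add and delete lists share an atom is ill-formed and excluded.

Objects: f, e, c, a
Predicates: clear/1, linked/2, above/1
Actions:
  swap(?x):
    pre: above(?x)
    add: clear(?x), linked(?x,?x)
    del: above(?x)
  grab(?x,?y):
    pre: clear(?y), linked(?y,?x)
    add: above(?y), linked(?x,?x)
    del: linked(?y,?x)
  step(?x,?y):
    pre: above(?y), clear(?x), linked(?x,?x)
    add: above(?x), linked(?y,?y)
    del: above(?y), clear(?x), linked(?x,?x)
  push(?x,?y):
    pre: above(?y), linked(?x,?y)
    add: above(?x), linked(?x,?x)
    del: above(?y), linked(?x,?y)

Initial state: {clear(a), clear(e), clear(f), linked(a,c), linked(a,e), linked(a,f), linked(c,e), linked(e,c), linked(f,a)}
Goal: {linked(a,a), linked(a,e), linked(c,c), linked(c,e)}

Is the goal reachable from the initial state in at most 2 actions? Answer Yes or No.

1. grab(c,e)  →  {above(e), clear(a), clear(e), clear(f), linked(a,c), linked(a,e), linked(a,f), linked(c,c), linked(c,e), linked(f,a)}
2. grab(a,f)  →  {above(e), above(f), clear(a), clear(e), clear(f), linked(a,a), linked(a,c), linked(a,e), linked(a,f), linked(c,c), linked(c,e)}
optimal plan length = 2; 2 ≤ 2

Yes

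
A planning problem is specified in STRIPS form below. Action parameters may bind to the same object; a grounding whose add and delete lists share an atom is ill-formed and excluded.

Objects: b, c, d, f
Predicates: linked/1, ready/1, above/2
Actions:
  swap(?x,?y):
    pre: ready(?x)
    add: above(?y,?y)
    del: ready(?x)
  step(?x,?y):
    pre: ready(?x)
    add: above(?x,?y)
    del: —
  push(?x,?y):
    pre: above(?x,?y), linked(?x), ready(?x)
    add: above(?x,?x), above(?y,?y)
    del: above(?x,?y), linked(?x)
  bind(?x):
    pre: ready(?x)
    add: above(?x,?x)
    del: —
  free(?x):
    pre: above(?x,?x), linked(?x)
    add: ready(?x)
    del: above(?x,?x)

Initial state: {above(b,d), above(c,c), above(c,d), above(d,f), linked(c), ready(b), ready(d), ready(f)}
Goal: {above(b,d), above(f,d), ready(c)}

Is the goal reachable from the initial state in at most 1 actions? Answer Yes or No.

No

1. step(f,d)  →  {above(b,d), above(c,c), above(c,d), above(d,f), above(f,d), linked(c), ready(b), ready(d), ready(f)}
2. free(c)  →  {above(b,d), above(c,d), above(d,f), above(f,d), linked(c), ready(b), ready(c), ready(d), ready(f)}
optimal plan length = 2; 2 > 1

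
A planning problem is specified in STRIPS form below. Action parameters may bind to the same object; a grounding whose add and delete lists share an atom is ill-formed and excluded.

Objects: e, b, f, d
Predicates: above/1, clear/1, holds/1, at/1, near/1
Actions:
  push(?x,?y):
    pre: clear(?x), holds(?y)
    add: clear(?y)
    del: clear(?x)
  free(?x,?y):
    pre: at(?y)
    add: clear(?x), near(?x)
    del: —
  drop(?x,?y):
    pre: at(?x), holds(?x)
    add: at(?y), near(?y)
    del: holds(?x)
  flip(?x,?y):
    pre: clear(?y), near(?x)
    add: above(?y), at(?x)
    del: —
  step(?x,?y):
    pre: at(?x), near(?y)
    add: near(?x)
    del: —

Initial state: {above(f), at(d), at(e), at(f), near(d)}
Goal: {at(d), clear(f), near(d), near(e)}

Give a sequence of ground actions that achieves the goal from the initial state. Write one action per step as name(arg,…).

free(e,e); free(f,e)

1. free(e,e)  →  {above(f), at(d), at(e), at(f), clear(e), near(d), near(e)}
2. free(f,e)  →  {above(f), at(d), at(e), at(f), clear(e), clear(f), near(d), near(e), near(f)}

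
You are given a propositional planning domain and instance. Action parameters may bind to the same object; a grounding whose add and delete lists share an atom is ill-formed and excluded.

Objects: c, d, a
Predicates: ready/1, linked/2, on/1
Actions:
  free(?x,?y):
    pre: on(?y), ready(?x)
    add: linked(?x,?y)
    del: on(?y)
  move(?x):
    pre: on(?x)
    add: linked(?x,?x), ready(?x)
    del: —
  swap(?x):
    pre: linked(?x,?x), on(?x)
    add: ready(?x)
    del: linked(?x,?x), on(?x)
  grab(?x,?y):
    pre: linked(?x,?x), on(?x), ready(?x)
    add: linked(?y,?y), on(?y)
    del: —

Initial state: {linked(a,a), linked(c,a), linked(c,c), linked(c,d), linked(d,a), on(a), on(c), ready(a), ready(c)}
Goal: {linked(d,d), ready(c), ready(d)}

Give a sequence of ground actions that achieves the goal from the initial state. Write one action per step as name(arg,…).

grab(c,d); move(d)

1. grab(c,d)  →  {linked(a,a), linked(c,a), linked(c,c), linked(c,d), linked(d,a), linked(d,d), on(a), on(c), on(d), ready(a), ready(c)}
2. move(d)  →  {linked(a,a), linked(c,a), linked(c,c), linked(c,d), linked(d,a), linked(d,d), on(a), on(c), on(d), ready(a), ready(c), ready(d)}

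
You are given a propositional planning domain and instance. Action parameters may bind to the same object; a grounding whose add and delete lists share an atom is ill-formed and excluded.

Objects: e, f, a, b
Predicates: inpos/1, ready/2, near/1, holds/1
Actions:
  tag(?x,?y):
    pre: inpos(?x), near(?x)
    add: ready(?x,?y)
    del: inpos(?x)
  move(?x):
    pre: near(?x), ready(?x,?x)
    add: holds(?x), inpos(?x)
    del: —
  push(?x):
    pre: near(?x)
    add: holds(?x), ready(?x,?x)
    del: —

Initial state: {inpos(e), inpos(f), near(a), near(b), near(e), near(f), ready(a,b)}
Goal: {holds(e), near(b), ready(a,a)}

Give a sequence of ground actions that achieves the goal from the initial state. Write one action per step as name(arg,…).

push(e); push(a)

1. push(e)  →  {holds(e), inpos(e), inpos(f), near(a), near(b), near(e), near(f), ready(a,b), ready(e,e)}
2. push(a)  →  {holds(a), holds(e), inpos(e), inpos(f), near(a), near(b), near(e), near(f), ready(a,a), ready(a,b), ready(e,e)}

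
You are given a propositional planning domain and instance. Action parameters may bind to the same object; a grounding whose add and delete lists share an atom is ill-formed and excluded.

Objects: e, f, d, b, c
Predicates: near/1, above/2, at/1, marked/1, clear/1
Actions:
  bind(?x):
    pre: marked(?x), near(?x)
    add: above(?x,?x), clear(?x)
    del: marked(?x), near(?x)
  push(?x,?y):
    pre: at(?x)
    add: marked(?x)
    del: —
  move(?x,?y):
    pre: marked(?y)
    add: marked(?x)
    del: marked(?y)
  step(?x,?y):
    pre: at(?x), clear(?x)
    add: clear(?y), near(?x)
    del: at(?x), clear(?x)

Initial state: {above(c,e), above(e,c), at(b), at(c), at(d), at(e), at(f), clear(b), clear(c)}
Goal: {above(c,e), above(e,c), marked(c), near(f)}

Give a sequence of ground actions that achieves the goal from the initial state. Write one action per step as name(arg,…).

1. push(c,e)  →  {above(c,e), above(e,c), at(b), at(c), at(d), at(e), at(f), clear(b), clear(c), marked(c)}
2. step(b,f)  →  {above(c,e), above(e,c), at(c), at(d), at(e), at(f), clear(c), clear(f), marked(c), near(b)}
3. step(f,e)  →  {above(c,e), above(e,c), at(c), at(d), at(e), clear(c), clear(e), marked(c), near(b), near(f)}

push(c,e); step(b,f); step(f,e)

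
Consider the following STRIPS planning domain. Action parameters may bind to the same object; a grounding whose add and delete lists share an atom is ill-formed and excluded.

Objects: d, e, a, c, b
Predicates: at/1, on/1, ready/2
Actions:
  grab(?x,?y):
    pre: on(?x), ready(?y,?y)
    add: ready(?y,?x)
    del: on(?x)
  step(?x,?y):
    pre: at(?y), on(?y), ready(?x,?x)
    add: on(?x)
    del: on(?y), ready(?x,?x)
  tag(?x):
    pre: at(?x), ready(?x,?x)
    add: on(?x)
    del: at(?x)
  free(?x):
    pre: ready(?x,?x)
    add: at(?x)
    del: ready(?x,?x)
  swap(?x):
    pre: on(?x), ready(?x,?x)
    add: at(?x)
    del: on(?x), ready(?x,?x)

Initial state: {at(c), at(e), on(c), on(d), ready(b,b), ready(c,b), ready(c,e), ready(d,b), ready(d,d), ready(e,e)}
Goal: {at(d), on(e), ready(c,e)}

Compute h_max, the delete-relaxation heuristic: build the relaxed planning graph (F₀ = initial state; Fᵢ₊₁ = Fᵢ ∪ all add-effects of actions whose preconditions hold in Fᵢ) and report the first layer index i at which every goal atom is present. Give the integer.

F0 = init (10 atoms)
F1 = F0 ∪ {at(b), at(d), on(b), on(e), ready(b,c), ready(b,d), ready(d,c), ready(e,c), ready(e,d)}  (19 atoms)
goal ⊆ F1  ⇒  h_max = 1

1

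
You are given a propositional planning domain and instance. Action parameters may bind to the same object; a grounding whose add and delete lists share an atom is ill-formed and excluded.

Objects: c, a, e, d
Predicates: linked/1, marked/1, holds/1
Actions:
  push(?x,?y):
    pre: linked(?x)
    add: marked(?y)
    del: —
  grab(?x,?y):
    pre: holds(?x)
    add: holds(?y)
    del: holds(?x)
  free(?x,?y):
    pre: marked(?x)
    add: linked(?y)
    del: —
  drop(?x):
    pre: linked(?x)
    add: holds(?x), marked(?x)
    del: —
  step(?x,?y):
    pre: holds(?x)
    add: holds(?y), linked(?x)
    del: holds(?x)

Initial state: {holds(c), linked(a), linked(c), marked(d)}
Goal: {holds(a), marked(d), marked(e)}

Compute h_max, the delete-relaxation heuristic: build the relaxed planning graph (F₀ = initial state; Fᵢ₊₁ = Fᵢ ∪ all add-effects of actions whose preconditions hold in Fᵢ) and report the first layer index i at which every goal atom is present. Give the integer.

F0 = init (4 atoms)
F1 = F0 ∪ {holds(a), holds(d), holds(e), linked(d), linked(e), marked(a), marked(c), marked(e)}  (12 atoms)
goal ⊆ F1  ⇒  h_max = 1

1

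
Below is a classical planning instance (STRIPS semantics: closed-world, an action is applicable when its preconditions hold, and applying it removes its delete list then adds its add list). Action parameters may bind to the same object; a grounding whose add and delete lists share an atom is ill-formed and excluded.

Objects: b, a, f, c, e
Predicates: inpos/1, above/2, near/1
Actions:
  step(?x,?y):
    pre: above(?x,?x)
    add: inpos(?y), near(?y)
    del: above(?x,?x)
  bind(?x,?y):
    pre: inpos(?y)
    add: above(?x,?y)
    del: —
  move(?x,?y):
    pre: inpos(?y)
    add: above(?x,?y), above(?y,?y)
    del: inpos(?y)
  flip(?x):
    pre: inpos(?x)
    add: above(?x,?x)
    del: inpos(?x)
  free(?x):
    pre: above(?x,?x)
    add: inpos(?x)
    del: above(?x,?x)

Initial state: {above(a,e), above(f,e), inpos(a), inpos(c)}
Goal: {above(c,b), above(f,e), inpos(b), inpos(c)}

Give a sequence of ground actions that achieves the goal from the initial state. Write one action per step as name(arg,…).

1. bind(a,a)  →  {above(a,a), above(a,e), above(f,e), inpos(a), inpos(c)}
2. step(a,b)  →  {above(a,e), above(f,e), inpos(a), inpos(b), inpos(c), near(b)}
3. bind(c,b)  →  {above(a,e), above(c,b), above(f,e), inpos(a), inpos(b), inpos(c), near(b)}

bind(a,a); step(a,b); bind(c,b)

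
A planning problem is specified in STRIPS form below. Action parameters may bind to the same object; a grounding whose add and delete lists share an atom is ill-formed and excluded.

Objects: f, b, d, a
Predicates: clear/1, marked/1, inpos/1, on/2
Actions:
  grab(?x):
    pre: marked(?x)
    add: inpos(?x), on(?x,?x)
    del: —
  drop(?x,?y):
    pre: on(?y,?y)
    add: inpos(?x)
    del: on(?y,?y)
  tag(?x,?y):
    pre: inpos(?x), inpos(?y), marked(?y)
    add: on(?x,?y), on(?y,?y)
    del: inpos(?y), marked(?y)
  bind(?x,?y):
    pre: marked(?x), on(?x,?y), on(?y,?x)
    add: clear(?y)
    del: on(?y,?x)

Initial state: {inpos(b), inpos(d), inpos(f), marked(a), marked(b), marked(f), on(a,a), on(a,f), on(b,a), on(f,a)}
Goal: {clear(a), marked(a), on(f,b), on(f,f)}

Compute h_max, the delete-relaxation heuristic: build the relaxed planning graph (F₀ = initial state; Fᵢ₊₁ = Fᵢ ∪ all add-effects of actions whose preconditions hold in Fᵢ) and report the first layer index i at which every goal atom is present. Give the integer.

1

F0 = init (10 atoms)
F1 = F0 ∪ {clear(a), clear(f), inpos(a), on(b,b), on(b,f), on(d,b), on(d,f), on(f,b), on(f,f)}  (19 atoms)
goal ⊆ F1  ⇒  h_max = 1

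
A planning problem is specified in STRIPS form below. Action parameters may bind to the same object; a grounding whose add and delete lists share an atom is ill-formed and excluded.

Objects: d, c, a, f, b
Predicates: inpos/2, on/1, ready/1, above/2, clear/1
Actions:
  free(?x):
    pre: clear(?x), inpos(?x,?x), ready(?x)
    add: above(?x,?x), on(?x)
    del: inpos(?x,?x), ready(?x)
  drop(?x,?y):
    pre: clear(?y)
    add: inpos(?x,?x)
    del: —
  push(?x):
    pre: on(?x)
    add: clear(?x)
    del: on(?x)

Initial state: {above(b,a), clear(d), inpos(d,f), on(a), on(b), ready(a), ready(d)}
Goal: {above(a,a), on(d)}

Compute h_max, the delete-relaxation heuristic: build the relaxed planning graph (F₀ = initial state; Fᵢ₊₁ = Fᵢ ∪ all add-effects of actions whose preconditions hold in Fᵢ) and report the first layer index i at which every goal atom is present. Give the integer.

F0 = init (7 atoms)
F1 = F0 ∪ {clear(a), clear(b), inpos(a,a), inpos(b,b), inpos(c,c), inpos(d,d), inpos(f,f)}  (14 atoms)
F2 = F1 ∪ {above(a,a), above(d,d), on(d)}  (17 atoms)
goal ⊆ F2  ⇒  h_max = 2

2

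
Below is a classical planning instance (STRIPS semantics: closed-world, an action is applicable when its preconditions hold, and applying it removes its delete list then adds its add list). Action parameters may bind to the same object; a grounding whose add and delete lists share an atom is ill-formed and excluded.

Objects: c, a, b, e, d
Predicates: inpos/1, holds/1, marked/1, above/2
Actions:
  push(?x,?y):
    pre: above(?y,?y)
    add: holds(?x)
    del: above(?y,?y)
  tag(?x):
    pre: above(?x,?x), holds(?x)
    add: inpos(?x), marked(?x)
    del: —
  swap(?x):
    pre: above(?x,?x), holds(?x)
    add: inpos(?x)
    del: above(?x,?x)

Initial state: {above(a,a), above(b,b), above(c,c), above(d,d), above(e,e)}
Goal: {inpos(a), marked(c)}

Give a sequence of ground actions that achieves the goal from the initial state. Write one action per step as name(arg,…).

push(c,b); push(a,e); tag(c); tag(a)

1. push(c,b)  →  {above(a,a), above(c,c), above(d,d), above(e,e), holds(c)}
2. push(a,e)  →  {above(a,a), above(c,c), above(d,d), holds(a), holds(c)}
3. tag(c)  →  {above(a,a), above(c,c), above(d,d), holds(a), holds(c), inpos(c), marked(c)}
4. tag(a)  →  {above(a,a), above(c,c), above(d,d), holds(a), holds(c), inpos(a), inpos(c), marked(a), marked(c)}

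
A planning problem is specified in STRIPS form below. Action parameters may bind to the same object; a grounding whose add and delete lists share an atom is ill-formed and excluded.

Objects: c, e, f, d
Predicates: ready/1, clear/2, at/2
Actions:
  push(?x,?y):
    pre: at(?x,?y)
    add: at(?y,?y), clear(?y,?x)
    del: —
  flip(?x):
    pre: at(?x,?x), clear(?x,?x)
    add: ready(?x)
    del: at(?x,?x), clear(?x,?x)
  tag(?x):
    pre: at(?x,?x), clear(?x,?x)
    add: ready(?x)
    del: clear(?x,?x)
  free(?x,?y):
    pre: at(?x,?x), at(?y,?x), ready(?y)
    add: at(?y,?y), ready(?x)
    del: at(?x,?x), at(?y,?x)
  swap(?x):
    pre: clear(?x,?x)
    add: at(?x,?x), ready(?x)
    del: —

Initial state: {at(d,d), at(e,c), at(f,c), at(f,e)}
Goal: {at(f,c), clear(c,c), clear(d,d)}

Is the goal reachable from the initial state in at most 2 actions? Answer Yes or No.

No

1. push(e,c)  →  {at(c,c), at(d,d), at(e,c), at(f,c), at(f,e), clear(c,e)}
2. push(c,c)  →  {at(c,c), at(d,d), at(e,c), at(f,c), at(f,e), clear(c,c), clear(c,e)}
3. push(d,d)  →  {at(c,c), at(d,d), at(e,c), at(f,c), at(f,e), clear(c,c), clear(c,e), clear(d,d)}
optimal plan length = 3; 3 > 2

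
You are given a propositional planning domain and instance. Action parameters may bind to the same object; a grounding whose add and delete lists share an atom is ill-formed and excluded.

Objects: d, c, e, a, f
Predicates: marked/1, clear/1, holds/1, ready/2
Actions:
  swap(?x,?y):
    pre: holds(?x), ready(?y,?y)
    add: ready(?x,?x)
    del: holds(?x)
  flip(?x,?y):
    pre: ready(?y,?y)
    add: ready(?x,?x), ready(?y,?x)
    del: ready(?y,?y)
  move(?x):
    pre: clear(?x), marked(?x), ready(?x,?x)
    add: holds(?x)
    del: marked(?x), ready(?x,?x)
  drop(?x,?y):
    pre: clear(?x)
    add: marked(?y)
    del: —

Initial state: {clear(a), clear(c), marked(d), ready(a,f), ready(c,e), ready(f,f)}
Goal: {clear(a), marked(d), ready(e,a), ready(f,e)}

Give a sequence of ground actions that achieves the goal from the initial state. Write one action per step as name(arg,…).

flip(e,f); flip(a,e)

1. flip(e,f)  →  {clear(a), clear(c), marked(d), ready(a,f), ready(c,e), ready(e,e), ready(f,e)}
2. flip(a,e)  →  {clear(a), clear(c), marked(d), ready(a,a), ready(a,f), ready(c,e), ready(e,a), ready(f,e)}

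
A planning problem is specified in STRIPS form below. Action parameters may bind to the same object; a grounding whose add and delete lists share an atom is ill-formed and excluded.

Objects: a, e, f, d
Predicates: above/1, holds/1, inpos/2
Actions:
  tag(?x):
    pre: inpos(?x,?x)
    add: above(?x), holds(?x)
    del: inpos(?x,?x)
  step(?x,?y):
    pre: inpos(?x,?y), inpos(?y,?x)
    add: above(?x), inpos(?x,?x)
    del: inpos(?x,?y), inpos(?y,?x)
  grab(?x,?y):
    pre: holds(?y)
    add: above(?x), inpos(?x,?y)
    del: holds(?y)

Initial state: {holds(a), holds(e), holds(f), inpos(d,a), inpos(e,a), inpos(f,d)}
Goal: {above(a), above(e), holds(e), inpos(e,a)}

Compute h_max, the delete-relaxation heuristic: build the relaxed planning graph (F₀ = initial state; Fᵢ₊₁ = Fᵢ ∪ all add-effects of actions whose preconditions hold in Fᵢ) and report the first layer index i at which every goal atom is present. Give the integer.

F0 = init (6 atoms)
F1 = F0 ∪ {above(a), above(d), above(e), above(f), inpos(a,a), inpos(a,e), inpos(a,f), inpos(d,e), inpos(d,f), inpos(e,e), inpos(e,f), inpos(f,a), inpos(f,e), inpos(f,f)}  (20 atoms)
goal ⊆ F1  ⇒  h_max = 1

1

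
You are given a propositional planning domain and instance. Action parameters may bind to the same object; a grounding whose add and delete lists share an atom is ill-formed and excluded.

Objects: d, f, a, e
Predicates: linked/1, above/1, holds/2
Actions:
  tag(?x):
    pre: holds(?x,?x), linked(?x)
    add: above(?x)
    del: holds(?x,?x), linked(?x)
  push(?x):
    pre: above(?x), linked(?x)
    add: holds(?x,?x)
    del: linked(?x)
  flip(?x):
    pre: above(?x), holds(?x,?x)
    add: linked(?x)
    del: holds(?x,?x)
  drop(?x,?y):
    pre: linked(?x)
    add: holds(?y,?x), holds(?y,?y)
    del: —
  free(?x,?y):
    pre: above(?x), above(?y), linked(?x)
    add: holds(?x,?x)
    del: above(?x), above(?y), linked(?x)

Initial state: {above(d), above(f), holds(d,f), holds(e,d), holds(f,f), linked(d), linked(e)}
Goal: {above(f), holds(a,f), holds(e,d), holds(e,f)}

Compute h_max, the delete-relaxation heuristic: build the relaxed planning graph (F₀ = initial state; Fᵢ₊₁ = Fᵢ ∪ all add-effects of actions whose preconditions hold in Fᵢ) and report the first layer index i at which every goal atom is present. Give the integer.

2

F0 = init (7 atoms)
F1 = F0 ∪ {holds(a,a), holds(a,d), holds(a,e), holds(d,d), holds(d,e), holds(e,e), holds(f,d), holds(f,e), linked(f)}  (16 atoms)
F2 = F1 ∪ {above(e), holds(a,f), holds(e,f)}  (19 atoms)
goal ⊆ F2  ⇒  h_max = 2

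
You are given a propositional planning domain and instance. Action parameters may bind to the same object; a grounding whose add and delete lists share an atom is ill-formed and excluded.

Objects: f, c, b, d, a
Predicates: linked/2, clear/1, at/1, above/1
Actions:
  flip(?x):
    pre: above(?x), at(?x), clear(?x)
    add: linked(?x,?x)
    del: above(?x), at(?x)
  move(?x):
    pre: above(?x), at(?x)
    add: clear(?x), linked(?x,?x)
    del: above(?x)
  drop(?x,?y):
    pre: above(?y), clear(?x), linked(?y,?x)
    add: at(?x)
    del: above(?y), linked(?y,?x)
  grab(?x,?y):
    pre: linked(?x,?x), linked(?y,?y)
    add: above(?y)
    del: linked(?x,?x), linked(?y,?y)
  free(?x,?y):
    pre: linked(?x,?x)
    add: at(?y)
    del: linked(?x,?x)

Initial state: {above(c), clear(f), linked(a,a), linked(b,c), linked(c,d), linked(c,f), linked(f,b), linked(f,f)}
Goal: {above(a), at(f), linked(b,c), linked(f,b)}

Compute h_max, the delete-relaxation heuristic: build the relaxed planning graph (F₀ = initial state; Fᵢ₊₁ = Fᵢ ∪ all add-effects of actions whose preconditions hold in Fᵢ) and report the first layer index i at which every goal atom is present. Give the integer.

F0 = init (8 atoms)
F1 = F0 ∪ {above(a), above(f), at(a), at(b), at(c), at(d), at(f)}  (15 atoms)
goal ⊆ F1  ⇒  h_max = 1

1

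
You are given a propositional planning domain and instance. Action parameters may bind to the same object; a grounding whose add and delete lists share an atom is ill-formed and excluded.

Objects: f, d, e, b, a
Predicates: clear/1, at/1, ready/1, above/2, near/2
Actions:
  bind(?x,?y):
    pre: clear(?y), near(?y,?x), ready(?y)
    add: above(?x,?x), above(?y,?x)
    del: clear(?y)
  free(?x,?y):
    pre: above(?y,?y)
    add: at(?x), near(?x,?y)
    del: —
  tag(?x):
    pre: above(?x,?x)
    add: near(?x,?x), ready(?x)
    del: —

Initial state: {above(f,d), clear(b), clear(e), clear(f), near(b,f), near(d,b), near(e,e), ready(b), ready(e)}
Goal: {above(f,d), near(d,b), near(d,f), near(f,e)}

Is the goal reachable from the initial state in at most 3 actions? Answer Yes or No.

1. bind(f,b)  →  {above(b,f), above(f,d), above(f,f), clear(e), clear(f), near(b,f), near(d,b), near(e,e), ready(b), ready(e)}
2. bind(e,e)  →  {above(b,f), above(e,e), above(f,d), above(f,f), clear(f), near(b,f), near(d,b), near(e,e), ready(b), ready(e)}
3. free(f,e)  →  {above(b,f), above(e,e), above(f,d), above(f,f), at(f), clear(f), near(b,f), near(d,b), near(e,e), near(f,e), ready(b), ready(e)}
4. free(d,f)  →  {above(b,f), above(e,e), above(f,d), above(f,f), at(d), at(f), clear(f), near(b,f), near(d,b), near(d,f), near(e,e), near(f,e), ready(b), ready(e)}
optimal plan length = 4; 4 > 3

No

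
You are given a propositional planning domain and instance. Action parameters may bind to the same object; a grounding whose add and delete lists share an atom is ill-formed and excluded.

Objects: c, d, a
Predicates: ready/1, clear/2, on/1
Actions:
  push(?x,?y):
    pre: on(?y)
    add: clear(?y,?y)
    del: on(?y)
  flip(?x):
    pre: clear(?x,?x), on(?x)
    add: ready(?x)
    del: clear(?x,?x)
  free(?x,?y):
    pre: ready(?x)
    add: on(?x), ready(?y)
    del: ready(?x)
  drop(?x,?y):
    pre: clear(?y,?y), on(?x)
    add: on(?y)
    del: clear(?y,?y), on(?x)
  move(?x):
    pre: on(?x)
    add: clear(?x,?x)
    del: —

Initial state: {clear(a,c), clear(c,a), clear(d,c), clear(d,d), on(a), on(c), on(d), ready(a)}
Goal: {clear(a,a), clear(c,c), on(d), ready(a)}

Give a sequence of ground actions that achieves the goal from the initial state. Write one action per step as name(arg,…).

1. push(c,c)  →  {clear(a,c), clear(c,a), clear(c,c), clear(d,c), clear(d,d), on(a), on(d), ready(a)}
2. push(c,a)  →  {clear(a,a), clear(a,c), clear(c,a), clear(c,c), clear(d,c), clear(d,d), on(d), ready(a)}

push(c,c); push(c,a)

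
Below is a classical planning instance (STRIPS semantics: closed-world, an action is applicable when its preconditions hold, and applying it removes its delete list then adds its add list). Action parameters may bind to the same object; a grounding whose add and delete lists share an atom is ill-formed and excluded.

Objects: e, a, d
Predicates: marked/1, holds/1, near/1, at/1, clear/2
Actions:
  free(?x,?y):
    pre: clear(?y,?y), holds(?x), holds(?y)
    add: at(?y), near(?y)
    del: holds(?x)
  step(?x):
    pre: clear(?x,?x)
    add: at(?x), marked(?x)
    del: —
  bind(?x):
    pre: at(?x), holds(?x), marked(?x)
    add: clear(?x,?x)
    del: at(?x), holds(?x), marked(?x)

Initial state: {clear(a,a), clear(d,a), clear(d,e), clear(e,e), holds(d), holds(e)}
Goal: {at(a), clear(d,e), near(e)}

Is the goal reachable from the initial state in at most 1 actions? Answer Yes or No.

1. free(e,e)  →  {at(e), clear(a,a), clear(d,a), clear(d,e), clear(e,e), holds(d), near(e)}
2. step(a)  →  {at(a), at(e), clear(a,a), clear(d,a), clear(d,e), clear(e,e), holds(d), marked(a), near(e)}
optimal plan length = 2; 2 > 1

No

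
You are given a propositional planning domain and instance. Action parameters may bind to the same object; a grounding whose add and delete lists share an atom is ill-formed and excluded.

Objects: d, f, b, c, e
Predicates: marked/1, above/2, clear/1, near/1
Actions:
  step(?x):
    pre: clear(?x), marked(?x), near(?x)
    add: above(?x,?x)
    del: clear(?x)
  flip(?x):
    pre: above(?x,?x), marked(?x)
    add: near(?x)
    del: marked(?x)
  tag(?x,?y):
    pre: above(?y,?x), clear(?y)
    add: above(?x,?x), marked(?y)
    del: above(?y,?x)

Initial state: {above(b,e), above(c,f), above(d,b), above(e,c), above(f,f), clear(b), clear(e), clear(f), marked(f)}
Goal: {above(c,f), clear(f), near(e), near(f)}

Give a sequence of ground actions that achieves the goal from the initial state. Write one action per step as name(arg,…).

flip(f); tag(c,e); tag(e,b); flip(e)

1. flip(f)  →  {above(b,e), above(c,f), above(d,b), above(e,c), above(f,f), clear(b), clear(e), clear(f), near(f)}
2. tag(c,e)  →  {above(b,e), above(c,c), above(c,f), above(d,b), above(f,f), clear(b), clear(e), clear(f), marked(e), near(f)}
3. tag(e,b)  →  {above(c,c), above(c,f), above(d,b), above(e,e), above(f,f), clear(b), clear(e), clear(f), marked(b), marked(e), near(f)}
4. flip(e)  →  {above(c,c), above(c,f), above(d,b), above(e,e), above(f,f), clear(b), clear(e), clear(f), marked(b), near(e), near(f)}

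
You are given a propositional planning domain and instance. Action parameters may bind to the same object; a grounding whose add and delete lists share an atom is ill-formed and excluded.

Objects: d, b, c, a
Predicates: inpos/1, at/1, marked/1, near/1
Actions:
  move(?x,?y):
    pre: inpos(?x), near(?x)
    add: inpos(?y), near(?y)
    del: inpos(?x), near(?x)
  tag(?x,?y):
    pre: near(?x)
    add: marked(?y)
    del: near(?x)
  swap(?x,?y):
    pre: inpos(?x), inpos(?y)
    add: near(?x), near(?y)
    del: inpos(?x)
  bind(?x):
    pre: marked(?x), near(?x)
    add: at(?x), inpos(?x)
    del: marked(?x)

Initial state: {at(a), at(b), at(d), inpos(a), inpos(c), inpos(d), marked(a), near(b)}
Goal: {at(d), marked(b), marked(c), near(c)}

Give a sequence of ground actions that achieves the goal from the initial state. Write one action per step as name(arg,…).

1. tag(b,b)  →  {at(a), at(b), at(d), inpos(a), inpos(c), inpos(d), marked(a), marked(b)}
2. swap(d,c)  →  {at(a), at(b), at(d), inpos(a), inpos(c), marked(a), marked(b), near(c), near(d)}
3. tag(d,c)  →  {at(a), at(b), at(d), inpos(a), inpos(c), marked(a), marked(b), marked(c), near(c)}

tag(b,b); swap(d,c); tag(d,c)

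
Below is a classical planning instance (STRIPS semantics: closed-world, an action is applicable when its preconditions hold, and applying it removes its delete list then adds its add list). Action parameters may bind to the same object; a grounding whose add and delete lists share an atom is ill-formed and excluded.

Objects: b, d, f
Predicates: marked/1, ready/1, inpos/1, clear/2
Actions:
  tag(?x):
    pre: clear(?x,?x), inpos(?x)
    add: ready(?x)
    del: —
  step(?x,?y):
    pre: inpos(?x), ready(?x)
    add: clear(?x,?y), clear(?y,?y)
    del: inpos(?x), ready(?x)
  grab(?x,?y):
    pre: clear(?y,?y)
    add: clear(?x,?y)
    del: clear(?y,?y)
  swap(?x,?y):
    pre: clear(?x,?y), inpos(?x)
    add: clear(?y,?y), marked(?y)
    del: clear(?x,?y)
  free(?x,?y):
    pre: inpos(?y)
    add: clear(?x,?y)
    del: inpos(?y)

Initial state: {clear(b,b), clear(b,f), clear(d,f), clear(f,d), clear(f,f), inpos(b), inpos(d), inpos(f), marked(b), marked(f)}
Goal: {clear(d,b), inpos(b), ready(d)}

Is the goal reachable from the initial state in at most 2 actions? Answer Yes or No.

No

1. grab(d,b)  →  {clear(b,f), clear(d,b), clear(d,f), clear(f,d), clear(f,f), inpos(b), inpos(d), inpos(f), marked(b), marked(f)}
2. swap(f,d)  →  {clear(b,f), clear(d,b), clear(d,d), clear(d,f), clear(f,f), inpos(b), inpos(d), inpos(f), marked(b), marked(d), marked(f)}
3. tag(d)  →  {clear(b,f), clear(d,b), clear(d,d), clear(d,f), clear(f,f), inpos(b), inpos(d), inpos(f), marked(b), marked(d), marked(f), ready(d)}
optimal plan length = 3; 3 > 2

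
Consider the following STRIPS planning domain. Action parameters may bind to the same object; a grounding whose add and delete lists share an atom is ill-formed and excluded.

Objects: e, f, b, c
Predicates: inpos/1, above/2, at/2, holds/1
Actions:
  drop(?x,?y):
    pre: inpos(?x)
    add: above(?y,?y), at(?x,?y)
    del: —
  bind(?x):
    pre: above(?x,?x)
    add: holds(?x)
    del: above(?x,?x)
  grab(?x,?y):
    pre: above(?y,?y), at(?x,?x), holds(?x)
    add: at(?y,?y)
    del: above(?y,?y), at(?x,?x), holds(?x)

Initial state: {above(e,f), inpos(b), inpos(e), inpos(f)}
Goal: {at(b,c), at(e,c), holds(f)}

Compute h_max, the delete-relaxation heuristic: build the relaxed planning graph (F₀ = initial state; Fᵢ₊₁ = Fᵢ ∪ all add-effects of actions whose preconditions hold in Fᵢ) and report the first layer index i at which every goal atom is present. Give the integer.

F0 = init (4 atoms)
F1 = F0 ∪ {above(b,b), above(c,c), above(e,e), above(f,f), at(b,b), at(b,c), at(b,e), at(b,f), at(e,b), at(e,c), at(e,e), at(e,f), at(f,b), at(f,c), at(f,e), at(f,f)}  (20 atoms)
F2 = F1 ∪ {holds(b), holds(c), holds(e), holds(f)}  (24 atoms)
goal ⊆ F2  ⇒  h_max = 2

2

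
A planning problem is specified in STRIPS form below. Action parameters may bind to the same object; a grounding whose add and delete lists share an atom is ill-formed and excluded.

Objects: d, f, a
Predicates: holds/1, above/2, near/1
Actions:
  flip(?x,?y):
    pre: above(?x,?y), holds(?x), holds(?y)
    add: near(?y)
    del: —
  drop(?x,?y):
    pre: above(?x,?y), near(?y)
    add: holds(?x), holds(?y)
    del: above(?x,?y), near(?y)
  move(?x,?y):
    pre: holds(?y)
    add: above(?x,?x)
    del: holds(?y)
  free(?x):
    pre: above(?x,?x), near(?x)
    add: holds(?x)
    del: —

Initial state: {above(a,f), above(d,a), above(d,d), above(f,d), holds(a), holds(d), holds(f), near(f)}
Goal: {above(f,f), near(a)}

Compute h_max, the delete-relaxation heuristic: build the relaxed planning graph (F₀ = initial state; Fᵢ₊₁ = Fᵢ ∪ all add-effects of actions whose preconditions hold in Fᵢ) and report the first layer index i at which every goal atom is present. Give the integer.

F0 = init (8 atoms)
F1 = F0 ∪ {above(a,a), above(f,f), near(a), near(d)}  (12 atoms)
goal ⊆ F1  ⇒  h_max = 1

1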